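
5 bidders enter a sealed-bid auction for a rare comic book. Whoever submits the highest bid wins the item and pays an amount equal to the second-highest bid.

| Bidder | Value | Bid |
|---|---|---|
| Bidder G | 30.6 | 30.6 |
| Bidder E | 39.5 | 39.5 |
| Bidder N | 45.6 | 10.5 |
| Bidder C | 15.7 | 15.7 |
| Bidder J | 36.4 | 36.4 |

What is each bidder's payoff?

Sorted high to low: Bidder E 39.5 > Bidder J 36.4 > Bidder G 30.6 > Bidder C 15.7 > Bidder N 10.5.
Bidder E has the top bid and wins; the price is the second-highest bid, 36.4.
Bidder E's payoff = 39.5 − 36.4 = 3.1. All other bidders lose, so their payoff is 0.

Bidder G 0.0, Bidder E 3.1, Bidder N 0.0, Bidder C 0.0, Bidder J 0.0.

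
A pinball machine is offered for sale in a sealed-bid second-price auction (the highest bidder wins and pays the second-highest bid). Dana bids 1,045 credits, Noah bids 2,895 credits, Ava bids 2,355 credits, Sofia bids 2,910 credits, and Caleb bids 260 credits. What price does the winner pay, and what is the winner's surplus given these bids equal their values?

Bids in descending order: Sofia 2,910 credits > Noah 2,895 credits > Ava 2,355 credits > Dana 1,045 credits > Caleb 260 credits.
Sofia is the highest bidder, so Sofia wins.
Under the second-price rule, the price is the second-highest bid: 2,895 credits.
Surplus = 2,910 credits − 2,895 credits = 15 credits.

Price 2,895 credits; surplus 15 credits.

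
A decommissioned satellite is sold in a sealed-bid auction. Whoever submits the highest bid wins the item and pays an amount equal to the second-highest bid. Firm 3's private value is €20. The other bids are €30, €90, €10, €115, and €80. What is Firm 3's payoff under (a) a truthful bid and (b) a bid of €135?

The highest competing bid is €115.
Bidding truthfully at €20: the top bid is €115 (a rival), so Firm 3 loses. Payoff = €0.
Bidding €135: Firm 3 has the top bid, wins, and pays the second-highest bid €115. Payoff = €20 − €115 = -€95.

Truthful: €0; alternative: -€95.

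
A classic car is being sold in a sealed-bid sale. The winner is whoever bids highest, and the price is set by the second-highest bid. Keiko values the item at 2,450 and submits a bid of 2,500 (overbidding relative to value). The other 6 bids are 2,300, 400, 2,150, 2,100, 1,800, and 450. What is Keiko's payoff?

Highest competing bid: 2,300.
Keiko's bid 2,500 is the highest overall, so Keiko wins and pays the second-highest bid, 2,300.
Payoff = value − price = 2,450 − 2,300 = 150.

Keiko's payoff: 150.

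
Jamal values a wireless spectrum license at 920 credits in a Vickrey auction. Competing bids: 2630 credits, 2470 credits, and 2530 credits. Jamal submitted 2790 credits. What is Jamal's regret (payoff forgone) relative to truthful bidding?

1710 credits

The highest competing bid is 2630 credits.
Bidding truthfully at 920 credits: the top bid is 2630 credits (a rival), so Jamal loses. Payoff = 0 credits.
Bidding 2790 credits: Jamal has the top bid, wins, and pays the second-highest bid 2630 credits. Payoff = 920 credits − 2630 credits = -1710 credits.
Regret = truthful payoff − actual payoff = 0 credits − -1710 credits = 1710 credits.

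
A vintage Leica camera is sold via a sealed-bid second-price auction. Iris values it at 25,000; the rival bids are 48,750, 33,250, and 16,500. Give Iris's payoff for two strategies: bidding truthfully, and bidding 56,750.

The highest competing bid is 48,750.
Bidding truthfully at 25,000: the top bid is 48,750 (a rival), so Iris loses. Payoff = 0.
Bidding 56,750: Iris has the top bid, wins, and pays the second-highest bid 48,750. Payoff = 25,000 − 48,750 = -23,750.
This is the dominant-strategy logic: truthful bidding weakly beats any alternative.

(a) 0  (b) -23,750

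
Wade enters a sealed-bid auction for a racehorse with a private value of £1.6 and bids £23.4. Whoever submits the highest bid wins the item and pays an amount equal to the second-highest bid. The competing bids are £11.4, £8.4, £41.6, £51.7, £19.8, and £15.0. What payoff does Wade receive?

Wade's payoff: £0.0.

Highest competing bid: £51.7.
Wade's bid £23.4 is not the highest, so Wade loses, pays nothing, and earns zero payoff.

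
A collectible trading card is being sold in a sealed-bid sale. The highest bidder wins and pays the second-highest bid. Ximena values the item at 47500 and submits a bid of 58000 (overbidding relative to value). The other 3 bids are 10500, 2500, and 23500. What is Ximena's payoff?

Payoff = 24000.

Highest competing bid: 23500.
Ximena's bid 58000 is the highest overall, so Ximena wins and pays the second-highest bid, 23500.
Payoff = value − price = 47500 − 23500 = 24000.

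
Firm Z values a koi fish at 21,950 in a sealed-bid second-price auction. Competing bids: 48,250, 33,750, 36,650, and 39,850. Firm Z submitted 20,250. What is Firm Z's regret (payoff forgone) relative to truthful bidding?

0

The highest competing bid is 48,250.
Bidding truthfully at 21,950: the top bid is 48,250 (a rival), so Firm Z loses. Payoff = 0.
Bidding 20,250: the top bid is 48,250 (a rival), so Firm Z loses. Payoff = 0.
Regret = truthful payoff − actual payoff = 0 − 0 = 0.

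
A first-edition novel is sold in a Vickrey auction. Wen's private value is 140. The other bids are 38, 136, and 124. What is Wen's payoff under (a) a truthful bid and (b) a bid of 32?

The highest competing bid is 136.
Bidding truthfully at 140: Wen has the top bid, wins, and pays the second-highest bid 136. Payoff = 140 − 136 = 4.
Bidding 32: the top bid is 136 (a rival), so Wen loses. Payoff = 0.

Truthful: 4; alternative: 0.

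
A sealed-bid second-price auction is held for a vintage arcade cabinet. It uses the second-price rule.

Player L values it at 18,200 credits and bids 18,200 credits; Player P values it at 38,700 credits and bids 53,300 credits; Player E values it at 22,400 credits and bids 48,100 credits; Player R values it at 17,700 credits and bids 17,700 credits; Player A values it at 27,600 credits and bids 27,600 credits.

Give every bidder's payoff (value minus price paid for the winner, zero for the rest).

Bids in descending order: Player P 53,300 credits, then Player E 48,100 credits, then Player A 27,600 credits, then Player L 18,200 credits, then Player R 17,700 credits.
Player P has the top bid and wins; the price is the second-highest bid, 48,100 credits.
Player P's payoff = 38,700 credits − 48,100 credits = -9,400 credits. All other bidders lose, so their payoff is 0.

Payoffs: Player L 0 credits, Player P -9,400 credits, Player E 0 credits, Player R 0 credits, Player A 0 credits.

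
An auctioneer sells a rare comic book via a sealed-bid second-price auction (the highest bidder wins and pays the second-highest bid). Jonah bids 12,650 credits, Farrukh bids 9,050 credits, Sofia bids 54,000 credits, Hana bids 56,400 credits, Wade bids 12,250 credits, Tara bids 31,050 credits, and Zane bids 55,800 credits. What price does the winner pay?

Sorted high to low: Hana 56,400 credits; Zane 55,800 credits; Sofia 54,000 credits; Tara 31,050 credits; Jonah 12,650 credits; Wade 12,250 credits; Farrukh 9,050 credits.
Hana is the highest bidder, so Hana wins.
Under the second-price rule, the price is the second-highest bid: 55,800 credits.

55,800 credits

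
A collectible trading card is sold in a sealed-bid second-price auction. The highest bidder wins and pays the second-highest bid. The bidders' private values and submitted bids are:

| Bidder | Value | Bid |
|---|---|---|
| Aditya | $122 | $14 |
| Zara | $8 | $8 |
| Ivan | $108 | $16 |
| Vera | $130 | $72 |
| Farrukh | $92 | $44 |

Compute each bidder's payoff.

Aditya $0, Zara $0, Ivan $0, Vera $86, Farrukh $0.

Sorted high to low: Vera $72 > Farrukh $44 > Ivan $16 > Aditya $14 > Zara $8.
Vera has the top bid and wins; the price is the second-highest bid, $44.
Vera's payoff = $130 − $44 = $86. All other bidders lose, so their payoff is 0.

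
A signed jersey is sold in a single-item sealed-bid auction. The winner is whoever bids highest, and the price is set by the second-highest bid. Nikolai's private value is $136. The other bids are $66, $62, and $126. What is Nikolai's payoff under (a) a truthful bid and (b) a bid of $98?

Truthful: $10; alternative: $0.

The highest competing bid is $126.
Bidding truthfully at $136: Nikolai has the top bid, wins, and pays the second-highest bid $126. Payoff = $136 − $126 = $10.
Bidding $98: the top bid is $126 (a rival), so Nikolai loses. Payoff = $0.
Deviating from a truthful bid can only lose payoff in a second-price auction — never gain.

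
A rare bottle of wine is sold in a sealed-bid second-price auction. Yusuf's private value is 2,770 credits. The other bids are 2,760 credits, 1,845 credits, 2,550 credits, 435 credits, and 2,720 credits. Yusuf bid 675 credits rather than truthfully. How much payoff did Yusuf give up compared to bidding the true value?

The highest competing bid is 2,760 credits.
Bidding truthfully at 2,770 credits: Yusuf has the top bid, wins, and pays the second-highest bid 2,760 credits. Payoff = 2,770 credits − 2,760 credits = 10 credits.
Bidding 675 credits: the top bid is 2,760 credits (a rival), so Yusuf loses. Payoff = 0 credits.
Regret = truthful payoff − actual payoff = 10 credits − 0 credits = 10 credits.
This is the dominant-strategy logic: truthful bidding weakly beats any alternative.

Regret: 10 credits.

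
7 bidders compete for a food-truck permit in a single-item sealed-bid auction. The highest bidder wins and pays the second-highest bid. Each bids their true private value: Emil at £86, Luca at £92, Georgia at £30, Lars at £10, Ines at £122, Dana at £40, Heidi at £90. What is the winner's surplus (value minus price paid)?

Bids in descending order: Ines £122 > Luca £92 > Heidi £90 > Emil £86 > Dana £40 > Georgia £30 > Lars £10.
Ines wins with the top bid and pays the second-highest, £92.
Surplus = £122 − £92 = £30.

£30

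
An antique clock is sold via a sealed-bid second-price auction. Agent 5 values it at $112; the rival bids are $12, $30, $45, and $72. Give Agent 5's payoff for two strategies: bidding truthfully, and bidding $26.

The highest competing bid is $72.
Bidding truthfully at $112: Agent 5 has the top bid, wins, and pays the second-highest bid $72. Payoff = $112 − $72 = $40.
Bidding $26: the top bid is $72 (a rival), so Agent 5 loses. Payoff = $0.

Truthful: $40; alternative: $0.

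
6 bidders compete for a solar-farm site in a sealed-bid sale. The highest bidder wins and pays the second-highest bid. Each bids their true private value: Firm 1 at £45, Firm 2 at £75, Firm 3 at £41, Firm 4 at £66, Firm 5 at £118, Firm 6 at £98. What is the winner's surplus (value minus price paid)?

Bids in descending order: Firm 5 £118, then Firm 6 £98, then Firm 2 £75, then Firm 4 £66, then Firm 1 £45, then Firm 3 £41.
Firm 5 wins with the top bid and pays the second-highest, £98.
Surplus = £118 − £98 = £20.

Surplus = £20.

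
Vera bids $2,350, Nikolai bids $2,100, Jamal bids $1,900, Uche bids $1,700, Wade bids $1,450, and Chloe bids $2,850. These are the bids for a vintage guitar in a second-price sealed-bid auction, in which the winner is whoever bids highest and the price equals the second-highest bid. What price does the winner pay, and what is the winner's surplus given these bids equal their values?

Ordered from highest: Chloe $2,850 > Vera $2,350 > Nikolai $2,100 > Jamal $1,900 > Uche $1,700 > Wade $1,450.
Chloe is the highest bidder, so Chloe wins.
Under the second-price rule, the price is the second-highest bid: $2,350.
Surplus = $2,850 − $2,350 = $500.

Price $2,350; surplus $500.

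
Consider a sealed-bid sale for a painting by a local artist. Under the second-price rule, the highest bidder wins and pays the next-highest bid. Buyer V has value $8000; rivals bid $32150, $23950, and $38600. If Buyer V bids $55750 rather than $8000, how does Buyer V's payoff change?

The highest competing bid is $38600.
Bidding truthfully at $8000: the top bid is $38600 (a rival), so Buyer V loses. Payoff = $0.
Bidding $55750: Buyer V has the top bid, wins, and pays the second-highest bid $38600. Payoff = $8000 − $38600 = -$30600.
Change = -$30600 − $0 = -$30600.

Payoff change: -$30600.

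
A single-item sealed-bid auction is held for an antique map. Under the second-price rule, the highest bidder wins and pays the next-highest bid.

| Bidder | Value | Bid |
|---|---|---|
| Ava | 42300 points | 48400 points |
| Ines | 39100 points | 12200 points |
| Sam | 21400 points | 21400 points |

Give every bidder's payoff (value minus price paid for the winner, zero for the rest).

Ordered from highest: Ava 48400 points, then Sam 21400 points, then Ines 12200 points.
Ava has the top bid and wins; the price is the second-highest bid, 21400 points.
Ava's payoff = 42300 points − 21400 points = 20900 points. All other bidders lose, so their payoff is 0.

Payoffs: Ava 20900 points, Ines 0 points, Sam 0 points.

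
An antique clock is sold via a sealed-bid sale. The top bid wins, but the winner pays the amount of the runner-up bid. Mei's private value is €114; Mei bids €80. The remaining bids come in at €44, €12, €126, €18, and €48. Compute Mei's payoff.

€0

Highest competing bid: €126.
Mei's bid €80 is not the highest, so Mei loses, pays nothing, and earns zero payoff.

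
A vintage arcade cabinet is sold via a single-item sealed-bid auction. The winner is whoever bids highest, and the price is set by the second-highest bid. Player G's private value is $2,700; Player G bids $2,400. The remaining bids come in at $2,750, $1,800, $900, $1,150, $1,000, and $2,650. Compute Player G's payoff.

$0

Highest competing bid: $2,750.
Player G's bid $2,400 is not the highest, so Player G loses, pays nothing, and earns zero payoff.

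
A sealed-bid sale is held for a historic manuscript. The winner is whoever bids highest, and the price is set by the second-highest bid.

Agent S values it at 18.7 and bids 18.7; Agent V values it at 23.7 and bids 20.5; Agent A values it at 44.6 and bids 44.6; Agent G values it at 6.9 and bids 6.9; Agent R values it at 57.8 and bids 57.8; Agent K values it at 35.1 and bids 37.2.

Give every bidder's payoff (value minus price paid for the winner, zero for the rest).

Ordered from highest: Agent R 57.8 > Agent A 44.6 > Agent K 37.2 > Agent V 20.5 > Agent S 18.7 > Agent G 6.9.
Agent R has the top bid and wins; the price is the second-highest bid, 44.6.
Agent R's payoff = 57.8 − 44.6 = 13.2. All other bidders lose, so their payoff is 0.

Payoffs: Agent S 0.0, Agent V 0.0, Agent A 0.0, Agent G 0.0, Agent R 13.2, Agent K 0.0.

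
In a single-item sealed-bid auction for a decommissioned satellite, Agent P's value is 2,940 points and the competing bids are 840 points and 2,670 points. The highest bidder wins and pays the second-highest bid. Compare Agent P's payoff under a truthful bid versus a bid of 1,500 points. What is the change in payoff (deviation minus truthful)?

-270 points

The highest competing bid is 2,670 points.
Bidding truthfully at 2,940 points: Agent P has the top bid, wins, and pays the second-highest bid 2,670 points. Payoff = 2,940 points − 2,670 points = 270 points.
Bidding 1,500 points: the top bid is 2,670 points (a rival), so Agent P loses. Payoff = 0 points.
Change = 0 points − 270 points = -270 points.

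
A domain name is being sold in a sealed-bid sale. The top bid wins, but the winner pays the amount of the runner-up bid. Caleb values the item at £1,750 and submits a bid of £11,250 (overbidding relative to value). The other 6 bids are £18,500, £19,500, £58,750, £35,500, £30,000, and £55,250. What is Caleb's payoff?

£0

Highest competing bid: £58,750.
Caleb's bid £11,250 is not the highest, so Caleb loses, pays nothing, and earns zero payoff.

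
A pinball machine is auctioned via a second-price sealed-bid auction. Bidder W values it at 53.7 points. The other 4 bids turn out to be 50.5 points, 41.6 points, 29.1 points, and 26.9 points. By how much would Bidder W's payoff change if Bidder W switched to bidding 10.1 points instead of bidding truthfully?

The highest competing bid is 50.5 points.
Bidding truthfully at 53.7 points: Bidder W has the top bid, wins, and pays the second-highest bid 50.5 points. Payoff = 53.7 points − 50.5 points = 3.2 points.
Bidding 10.1 points: the top bid is 50.5 points (a rival), so Bidder W loses. Payoff = 0.0 points.
Change = 0.0 points − 3.2 points = -3.2 points.
Deviating from a truthful bid can only lose payoff in a second-price auction — never gain.

-3.2 points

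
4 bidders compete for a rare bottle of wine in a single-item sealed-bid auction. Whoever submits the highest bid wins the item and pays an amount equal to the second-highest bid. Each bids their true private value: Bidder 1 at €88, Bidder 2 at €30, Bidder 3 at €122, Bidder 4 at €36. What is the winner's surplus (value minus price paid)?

Ranking the bids: Bidder 3 €122 > Bidder 1 €88 > Bidder 4 €36 > Bidder 2 €30.
Bidder 3 wins with the top bid and pays the second-highest, €88.
Surplus = €122 − €88 = €34.

€34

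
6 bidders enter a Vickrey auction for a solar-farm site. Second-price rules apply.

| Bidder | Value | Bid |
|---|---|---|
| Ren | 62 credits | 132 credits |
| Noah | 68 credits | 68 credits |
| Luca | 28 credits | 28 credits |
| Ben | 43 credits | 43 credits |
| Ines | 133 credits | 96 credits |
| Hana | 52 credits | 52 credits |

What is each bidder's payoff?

Ordered from highest: Ren 132 credits, then Ines 96 credits, then Noah 68 credits, then Hana 52 credits, then Ben 43 credits, then Luca 28 credits.
Ren has the top bid and wins; the price is the second-highest bid, 96 credits.
Ren's payoff = 62 credits − 96 credits = -34 credits. All other bidders lose, so their payoff is 0.

Payoffs: Ren -34 credits, Noah 0 credits, Luca 0 credits, Ben 0 credits, Ines 0 credits, Hana 0 credits.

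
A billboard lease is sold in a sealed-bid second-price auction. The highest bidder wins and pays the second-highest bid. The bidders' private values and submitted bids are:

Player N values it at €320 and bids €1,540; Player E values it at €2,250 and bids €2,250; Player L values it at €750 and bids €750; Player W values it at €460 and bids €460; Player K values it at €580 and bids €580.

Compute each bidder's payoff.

Payoffs: Player N €0, Player E €710, Player L €0, Player W €0, Player K €0.

Bids in descending order: Player E €2,250 > Player N €1,540 > Player L €750 > Player K €580 > Player W €460.
Player E has the top bid and wins; the price is the second-highest bid, €1,540.
Player E's payoff = €2,250 − €1,540 = €710. All other bidders lose, so their payoff is 0.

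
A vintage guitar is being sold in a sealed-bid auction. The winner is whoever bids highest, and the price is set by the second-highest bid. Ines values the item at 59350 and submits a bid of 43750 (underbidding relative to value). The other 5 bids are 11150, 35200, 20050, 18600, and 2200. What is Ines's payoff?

Highest competing bid: 35200.
Ines's bid 43750 is the highest overall, so Ines wins and pays the second-highest bid, 35200.
Payoff = value − price = 59350 − 35200 = 24150.

24150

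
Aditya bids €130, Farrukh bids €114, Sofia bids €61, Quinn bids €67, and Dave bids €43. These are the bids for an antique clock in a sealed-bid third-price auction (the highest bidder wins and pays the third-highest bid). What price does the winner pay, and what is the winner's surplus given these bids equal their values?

Ordered from highest: Aditya €130 > Farrukh €114 > Quinn €67 > Sofia €61 > Dave €43.
Aditya is the highest bidder, so Aditya wins.
Under the third-price rule, the price is the third-highest bid: €67.
Surplus = €130 − €67 = €63.

Price €67; surplus €63.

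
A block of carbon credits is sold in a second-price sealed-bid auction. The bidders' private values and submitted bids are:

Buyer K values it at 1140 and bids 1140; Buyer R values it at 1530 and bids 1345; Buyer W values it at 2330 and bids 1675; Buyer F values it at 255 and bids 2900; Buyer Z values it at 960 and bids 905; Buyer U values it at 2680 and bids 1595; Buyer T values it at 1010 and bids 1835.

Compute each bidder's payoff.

Ranking the bids: Buyer F 2900 > Buyer T 1835 > Buyer W 1675 > Buyer U 1595 > Buyer R 1345 > Buyer K 1140 > Buyer Z 905.
Buyer F has the top bid and wins; the price is the second-highest bid, 1835.
Buyer F's payoff = 255 − 1835 = -1580. All other bidders lose, so their payoff is 0.

Buyer K 0, Buyer R 0, Buyer W 0, Buyer F -1580, Buyer Z 0, Buyer U 0, Buyer T 0.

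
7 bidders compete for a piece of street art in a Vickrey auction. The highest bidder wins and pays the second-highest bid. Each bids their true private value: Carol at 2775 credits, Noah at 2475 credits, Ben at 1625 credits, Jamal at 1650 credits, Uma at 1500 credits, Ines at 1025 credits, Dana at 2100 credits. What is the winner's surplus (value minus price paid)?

Bids in descending order: Carol 2775 credits, then Noah 2475 credits, then Dana 2100 credits, then Jamal 1650 credits, then Ben 1625 credits, then Uma 1500 credits, then Ines 1025 credits.
Carol wins with the top bid and pays the second-highest, 2475 credits.
Surplus = 2775 credits − 2475 credits = 300 credits.

Winner's surplus: 300 credits.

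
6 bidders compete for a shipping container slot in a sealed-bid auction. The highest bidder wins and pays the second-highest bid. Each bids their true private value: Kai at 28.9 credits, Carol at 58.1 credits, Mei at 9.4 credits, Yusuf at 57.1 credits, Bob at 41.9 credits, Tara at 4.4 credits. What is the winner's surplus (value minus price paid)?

Bids in descending order: Carol 58.1 credits, then Yusuf 57.1 credits, then Bob 41.9 credits, then Kai 28.9 credits, then Mei 9.4 credits, then Tara 4.4 credits.
Carol wins with the top bid and pays the second-highest, 57.1 credits.
Surplus = 58.1 credits − 57.1 credits = 1.0 credits.

Winner's surplus: 1.0 credits.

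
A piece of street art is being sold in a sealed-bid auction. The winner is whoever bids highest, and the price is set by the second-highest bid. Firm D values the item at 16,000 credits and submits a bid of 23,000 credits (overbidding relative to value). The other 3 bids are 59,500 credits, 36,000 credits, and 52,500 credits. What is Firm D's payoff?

Highest competing bid: 59,500 credits.
Firm D's bid 23,000 credits is not the highest, so Firm D loses, pays nothing, and earns zero payoff.

Firm D's payoff: 0 credits.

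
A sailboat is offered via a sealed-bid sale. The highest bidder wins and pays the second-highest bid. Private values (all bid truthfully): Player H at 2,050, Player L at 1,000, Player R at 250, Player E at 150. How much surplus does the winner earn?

1,050

Ranking the bids: Player H 2,050, then Player L 1,000, then Player R 250, then Player E 150.
Player H wins with the top bid and pays the second-highest, 1,000.
Surplus = 2,050 − 1,000 = 1,050.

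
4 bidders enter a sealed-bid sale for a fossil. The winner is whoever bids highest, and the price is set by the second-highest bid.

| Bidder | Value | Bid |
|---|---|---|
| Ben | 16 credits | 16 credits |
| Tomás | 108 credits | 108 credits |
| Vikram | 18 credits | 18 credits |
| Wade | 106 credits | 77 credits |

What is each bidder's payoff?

Ordered from highest: Tomás 108 credits; Wade 77 credits; Vikram 18 credits; Ben 16 credits.
Tomás has the top bid and wins; the price is the second-highest bid, 77 credits.
Tomás's payoff = 108 credits − 77 credits = 31 credits. All other bidders lose, so their payoff is 0.

Ben 0 credits, Tomás 31 credits, Vikram 0 credits, Wade 0 credits.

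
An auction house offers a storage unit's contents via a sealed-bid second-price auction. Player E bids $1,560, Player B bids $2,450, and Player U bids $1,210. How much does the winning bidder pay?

$1,560

Ordered from highest: Player B $2,450, then Player E $1,560, then Player U $1,210.
Player B has the highest bid, so Player B wins.
The second-highest bid is $1,560, so that is what Player B pays.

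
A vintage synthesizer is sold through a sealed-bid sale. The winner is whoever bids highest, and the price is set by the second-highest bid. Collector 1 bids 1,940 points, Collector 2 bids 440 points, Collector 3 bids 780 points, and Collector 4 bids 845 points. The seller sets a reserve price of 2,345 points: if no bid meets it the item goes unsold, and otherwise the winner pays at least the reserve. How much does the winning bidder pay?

Bids in descending order: Collector 1 1,940 points > Collector 4 845 points > Collector 3 780 points > Collector 2 440 points.
The top bid 1,940 points is below the reserve 2,345 points, so the item goes unsold and nothing is paid.

unsold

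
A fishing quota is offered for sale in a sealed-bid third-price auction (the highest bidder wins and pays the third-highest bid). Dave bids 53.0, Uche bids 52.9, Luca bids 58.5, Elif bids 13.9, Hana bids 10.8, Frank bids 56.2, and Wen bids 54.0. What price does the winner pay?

Bids in descending order: Luca 58.5, then Frank 56.2, then Wen 54.0, then Dave 53.0, then Uche 52.9, then Elif 13.9, then Hana 10.8.
Luca is the highest bidder, so Luca wins.
Under the third-price rule, the price is the third-highest bid: 54.0.

The winner pays 54.0.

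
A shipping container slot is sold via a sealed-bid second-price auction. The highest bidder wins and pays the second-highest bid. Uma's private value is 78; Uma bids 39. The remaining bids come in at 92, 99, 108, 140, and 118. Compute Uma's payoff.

0

Highest competing bid: 140.
Uma's bid 39 is not the highest, so Uma loses, pays nothing, and earns zero payoff.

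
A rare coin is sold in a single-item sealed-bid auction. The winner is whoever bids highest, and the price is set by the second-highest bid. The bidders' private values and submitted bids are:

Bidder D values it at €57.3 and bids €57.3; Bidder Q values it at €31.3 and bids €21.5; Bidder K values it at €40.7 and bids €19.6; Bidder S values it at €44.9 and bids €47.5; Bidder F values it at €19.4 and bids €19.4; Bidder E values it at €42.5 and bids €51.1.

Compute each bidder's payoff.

Payoffs: Bidder D €6.2, Bidder Q €0.0, Bidder K €0.0, Bidder S €0.0, Bidder F €0.0, Bidder E €0.0.

Sorted high to low: Bidder D €57.3; Bidder E €51.1; Bidder S €47.5; Bidder Q €21.5; Bidder K €19.6; Bidder F €19.4.
Bidder D has the top bid and wins; the price is the second-highest bid, €51.1.
Bidder D's payoff = €57.3 − €51.1 = €6.2. All other bidders lose, so their payoff is 0.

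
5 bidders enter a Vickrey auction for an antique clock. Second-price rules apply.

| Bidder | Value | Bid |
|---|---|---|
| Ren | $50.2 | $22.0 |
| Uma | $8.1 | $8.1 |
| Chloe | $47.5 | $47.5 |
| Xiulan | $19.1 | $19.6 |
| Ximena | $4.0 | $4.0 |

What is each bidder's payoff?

Ren $0.0, Uma $0.0, Chloe $25.5, Xiulan $0.0, Ximena $0.0.

Ranking the bids: Chloe $47.5 > Ren $22.0 > Xiulan $19.6 > Uma $8.1 > Ximena $4.0.
Chloe has the top bid and wins; the price is the second-highest bid, $22.0.
Chloe's payoff = $47.5 − $22.0 = $25.5. All other bidders lose, so their payoff is 0.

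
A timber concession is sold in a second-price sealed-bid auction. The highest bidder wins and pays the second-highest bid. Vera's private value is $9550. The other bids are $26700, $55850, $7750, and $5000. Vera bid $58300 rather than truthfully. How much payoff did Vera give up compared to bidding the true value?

Payoff forgone: $46300.

The highest competing bid is $55850.
Bidding truthfully at $9550: the top bid is $55850 (a rival), so Vera loses. Payoff = $0.
Bidding $58300: Vera has the top bid, wins, and pays the second-highest bid $55850. Payoff = $9550 − $55850 = -$46300.
Regret = truthful payoff − actual payoff = $0 − -$46300 = $46300.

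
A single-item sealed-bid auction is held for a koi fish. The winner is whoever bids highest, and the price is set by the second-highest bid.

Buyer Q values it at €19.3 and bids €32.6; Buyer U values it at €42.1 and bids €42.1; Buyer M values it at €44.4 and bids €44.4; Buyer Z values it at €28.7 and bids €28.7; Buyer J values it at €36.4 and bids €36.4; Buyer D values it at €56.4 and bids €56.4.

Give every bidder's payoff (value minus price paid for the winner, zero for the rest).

Payoffs: Buyer Q €0.0, Buyer U €0.0, Buyer M €0.0, Buyer Z €0.0, Buyer J €0.0, Buyer D €12.0.

Ranking the bids: Buyer D €56.4, then Buyer M €44.4, then Buyer U €42.1, then Buyer J €36.4, then Buyer Q €32.6, then Buyer Z €28.7.
Buyer D has the top bid and wins; the price is the second-highest bid, €44.4.
Buyer D's payoff = €56.4 − €44.4 = €12.0. All other bidders lose, so their payoff is 0.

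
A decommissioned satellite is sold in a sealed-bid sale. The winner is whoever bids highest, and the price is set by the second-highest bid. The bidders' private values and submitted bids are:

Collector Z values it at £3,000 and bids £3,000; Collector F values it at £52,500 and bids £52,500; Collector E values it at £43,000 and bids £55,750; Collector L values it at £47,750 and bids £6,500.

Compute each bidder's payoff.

Ordered from highest: Collector E £55,750; Collector F £52,500; Collector L £6,500; Collector Z £3,000.
Collector E has the top bid and wins; the price is the second-highest bid, £52,500.
Collector E's payoff = £43,000 − £52,500 = -£9,500. All other bidders lose, so their payoff is 0.

Payoffs: Collector Z £0, Collector F £0, Collector E -£9,500, Collector L £0.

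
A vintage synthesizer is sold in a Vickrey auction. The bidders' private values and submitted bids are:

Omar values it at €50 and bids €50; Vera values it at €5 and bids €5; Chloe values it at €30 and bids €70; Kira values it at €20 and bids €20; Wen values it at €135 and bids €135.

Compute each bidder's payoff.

Ordered from highest: Wen €135; Chloe €70; Omar €50; Kira €20; Vera €5.
Wen has the top bid and wins; the price is the second-highest bid, €70.
Wen's payoff = €135 − €70 = €65. All other bidders lose, so their payoff is 0.

Payoffs: Omar €0, Vera €0, Chloe €0, Kira €0, Wen €65.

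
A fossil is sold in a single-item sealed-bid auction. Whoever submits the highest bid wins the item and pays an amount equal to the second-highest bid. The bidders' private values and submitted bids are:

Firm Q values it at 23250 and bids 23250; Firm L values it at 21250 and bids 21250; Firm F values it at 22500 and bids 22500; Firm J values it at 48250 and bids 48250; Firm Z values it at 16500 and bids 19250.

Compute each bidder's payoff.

Ordered from highest: Firm J 48250, then Firm Q 23250, then Firm F 22500, then Firm L 21250, then Firm Z 19250.
Firm J has the top bid and wins; the price is the second-highest bid, 23250.
Firm J's payoff = 48250 − 23250 = 25000. All other bidders lose, so their payoff is 0.

Payoffs: Firm Q 0, Firm L 0, Firm F 0, Firm J 25000, Firm Z 0.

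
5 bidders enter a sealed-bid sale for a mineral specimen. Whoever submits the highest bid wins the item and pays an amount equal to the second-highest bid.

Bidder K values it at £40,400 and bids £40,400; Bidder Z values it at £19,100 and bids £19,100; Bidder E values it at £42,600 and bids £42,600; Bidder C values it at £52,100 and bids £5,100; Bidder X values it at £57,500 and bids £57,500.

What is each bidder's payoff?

Payoffs: Bidder K £0, Bidder Z £0, Bidder E £0, Bidder C £0, Bidder X £14,900.

Sorted high to low: Bidder X £57,500, then Bidder E £42,600, then Bidder K £40,400, then Bidder Z £19,100, then Bidder C £5,100.
Bidder X has the top bid and wins; the price is the second-highest bid, £42,600.
Bidder X's payoff = £57,500 − £42,600 = £14,900. All other bidders lose, so their payoff is 0.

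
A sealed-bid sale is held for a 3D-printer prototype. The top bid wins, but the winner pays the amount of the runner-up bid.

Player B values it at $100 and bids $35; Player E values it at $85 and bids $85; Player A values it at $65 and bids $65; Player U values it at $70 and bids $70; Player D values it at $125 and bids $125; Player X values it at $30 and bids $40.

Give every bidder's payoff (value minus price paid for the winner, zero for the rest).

Player B $0, Player E $0, Player A $0, Player U $0, Player D $40, Player X $0.

Bids in descending order: Player D $125; Player E $85; Player U $70; Player A $65; Player X $40; Player B $35.
Player D has the top bid and wins; the price is the second-highest bid, $85.
Player D's payoff = $125 − $85 = $40. All other bidders lose, so their payoff is 0.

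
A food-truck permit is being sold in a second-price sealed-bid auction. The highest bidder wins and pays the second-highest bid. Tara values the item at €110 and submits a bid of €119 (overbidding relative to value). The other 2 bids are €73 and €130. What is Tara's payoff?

Highest competing bid: €130.
Tara's bid €119 is not the highest, so Tara loses, pays nothing, and earns zero payoff.

€0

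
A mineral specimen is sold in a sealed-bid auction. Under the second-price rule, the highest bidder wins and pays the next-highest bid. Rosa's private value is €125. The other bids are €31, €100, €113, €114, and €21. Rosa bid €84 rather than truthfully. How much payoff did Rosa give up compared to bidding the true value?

Regret: €11.

The highest competing bid is €114.
Bidding truthfully at €125: Rosa has the top bid, wins, and pays the second-highest bid €114. Payoff = €125 − €114 = €11.
Bidding €84: the top bid is €114 (a rival), so Rosa loses. Payoff = €0.
Regret = truthful payoff − actual payoff = €11 − €0 = €11.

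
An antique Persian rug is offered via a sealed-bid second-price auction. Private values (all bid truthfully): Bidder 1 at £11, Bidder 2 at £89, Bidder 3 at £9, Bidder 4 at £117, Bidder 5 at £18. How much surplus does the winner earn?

Ordered from highest: Bidder 4 £117; Bidder 2 £89; Bidder 5 £18; Bidder 1 £11; Bidder 3 £9.
Bidder 4 wins with the top bid and pays the second-highest, £89.
Surplus = £117 − £89 = £28.

Winner's surplus: £28.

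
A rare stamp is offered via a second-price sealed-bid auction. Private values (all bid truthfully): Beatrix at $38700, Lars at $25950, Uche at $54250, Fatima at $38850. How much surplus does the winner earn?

Ranking the bids: Uche $54250; Fatima $38850; Beatrix $38700; Lars $25950.
Uche wins with the top bid and pays the second-highest, $38850.
Surplus = $54250 − $38850 = $15400.

$15400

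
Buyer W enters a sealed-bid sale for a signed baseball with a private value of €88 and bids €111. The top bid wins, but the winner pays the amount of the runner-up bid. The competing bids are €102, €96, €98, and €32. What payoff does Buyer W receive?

Highest competing bid: €102.
Buyer W's bid €111 is the highest overall, so Buyer W wins and pays the second-highest bid, €102.
Payoff = value − price = €88 − €102 = -€14.
Overbidding won the item at a price above value — truthful bidding would have avoided this loss.

Buyer W's payoff: -€14.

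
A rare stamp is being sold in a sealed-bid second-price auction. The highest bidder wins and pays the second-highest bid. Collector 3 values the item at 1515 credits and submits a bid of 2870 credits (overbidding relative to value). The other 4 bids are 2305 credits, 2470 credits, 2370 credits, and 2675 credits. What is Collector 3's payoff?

-1160 credits

Highest competing bid: 2675 credits.
Collector 3's bid 2870 credits is the highest overall, so Collector 3 wins and pays the second-highest bid, 2675 credits.
Payoff = value − price = 1515 credits − 2675 credits = -1160 credits.
Overbidding won the item at a price above value — truthful bidding would have avoided this loss.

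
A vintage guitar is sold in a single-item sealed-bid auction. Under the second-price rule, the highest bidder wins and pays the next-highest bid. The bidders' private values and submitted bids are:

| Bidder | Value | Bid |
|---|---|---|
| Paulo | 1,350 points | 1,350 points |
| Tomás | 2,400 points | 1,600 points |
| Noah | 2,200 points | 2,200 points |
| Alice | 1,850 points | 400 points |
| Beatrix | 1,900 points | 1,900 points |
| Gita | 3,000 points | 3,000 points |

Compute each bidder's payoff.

Payoffs: Paulo 0 points, Tomás 0 points, Noah 0 points, Alice 0 points, Beatrix 0 points, Gita 800 points.

Ranking the bids: Gita 3,000 points > Noah 2,200 points > Beatrix 1,900 points > Tomás 1,600 points > Paulo 1,350 points > Alice 400 points.
Gita has the top bid and wins; the price is the second-highest bid, 2,200 points.
Gita's payoff = 3,000 points − 2,200 points = 800 points. All other bidders lose, so their payoff is 0.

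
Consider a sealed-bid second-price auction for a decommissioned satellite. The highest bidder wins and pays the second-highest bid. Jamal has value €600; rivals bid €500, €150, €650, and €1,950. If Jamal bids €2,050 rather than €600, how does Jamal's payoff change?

Change in payoff: -€1,350.

The highest competing bid is €1,950.
Bidding truthfully at €600: the top bid is €1,950 (a rival), so Jamal loses. Payoff = €0.
Bidding €2,050: Jamal has the top bid, wins, and pays the second-highest bid €1,950. Payoff = €600 − €1,950 = -€1,350.
Change = -€1,350 − €0 = -€1,350.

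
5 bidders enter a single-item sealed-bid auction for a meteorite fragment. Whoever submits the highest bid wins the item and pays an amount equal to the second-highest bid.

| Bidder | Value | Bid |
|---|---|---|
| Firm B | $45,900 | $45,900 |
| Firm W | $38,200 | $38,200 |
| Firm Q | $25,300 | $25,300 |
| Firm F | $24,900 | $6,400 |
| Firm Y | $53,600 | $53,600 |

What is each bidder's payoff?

Payoffs: Firm B $0, Firm W $0, Firm Q $0, Firm F $0, Firm Y $7,700.

Ordered from highest: Firm Y $53,600; Firm B $45,900; Firm W $38,200; Firm Q $25,300; Firm F $6,400.
Firm Y has the top bid and wins; the price is the second-highest bid, $45,900.
Firm Y's payoff = $53,600 − $45,900 = $7,700. All other bidders lose, so their payoff is 0.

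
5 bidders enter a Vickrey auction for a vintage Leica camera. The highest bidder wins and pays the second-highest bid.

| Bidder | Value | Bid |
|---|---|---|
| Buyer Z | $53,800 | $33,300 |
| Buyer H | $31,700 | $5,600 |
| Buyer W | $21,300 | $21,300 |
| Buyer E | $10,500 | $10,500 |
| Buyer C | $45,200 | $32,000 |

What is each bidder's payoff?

Payoffs: Buyer Z $21,800, Buyer H $0, Buyer W $0, Buyer E $0, Buyer C $0.

Ordered from highest: Buyer Z $33,300; Buyer C $32,000; Buyer W $21,300; Buyer E $10,500; Buyer H $5,600.
Buyer Z has the top bid and wins; the price is the second-highest bid, $32,000.
Buyer Z's payoff = $53,800 − $32,000 = $21,800. All other bidders lose, so their payoff is 0.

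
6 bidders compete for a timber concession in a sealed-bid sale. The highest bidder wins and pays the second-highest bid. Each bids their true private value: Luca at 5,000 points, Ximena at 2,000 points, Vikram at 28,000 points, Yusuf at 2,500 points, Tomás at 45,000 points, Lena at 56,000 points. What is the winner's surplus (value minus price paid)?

Surplus = 11,000 points.

Bids in descending order: Lena 56,000 points; Tomás 45,000 points; Vikram 28,000 points; Luca 5,000 points; Yusuf 2,500 points; Ximena 2,000 points.
Lena wins with the top bid and pays the second-highest, 45,000 points.
Surplus = 56,000 points − 45,000 points = 11,000 points.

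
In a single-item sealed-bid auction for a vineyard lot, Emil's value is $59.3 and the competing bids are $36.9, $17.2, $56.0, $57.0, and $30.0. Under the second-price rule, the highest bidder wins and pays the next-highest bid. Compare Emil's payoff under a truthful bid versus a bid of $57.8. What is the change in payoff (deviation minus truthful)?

$0.0

The highest competing bid is $57.0.
Bidding truthfully at $59.3: Emil has the top bid, wins, and pays the second-highest bid $57.0. Payoff = $59.3 − $57.0 = $2.3.
Bidding $57.8: Emil has the top bid, wins, and pays the second-highest bid $57.0. Payoff = $59.3 − $57.0 = $2.3.
Change = $2.3 − $2.3 = $0.0.
The bid only affects whether you win, not the price — here both bids land on the same side of the top rival bid, so the deviation is payoff-neutral.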